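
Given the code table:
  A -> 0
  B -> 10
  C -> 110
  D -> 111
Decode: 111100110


Decoding:
111 -> D
10 -> B
0 -> A
110 -> C


Result: DBAC


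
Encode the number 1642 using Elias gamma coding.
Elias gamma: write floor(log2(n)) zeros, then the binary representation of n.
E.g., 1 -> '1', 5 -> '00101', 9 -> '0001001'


num_bits = floor(log2(1642)) + 1 = 11
leading_zeros = num_bits - 1 = 10
binary(1642) = 11001101010

Elias gamma(1642) = '0000000000' + '11001101010' = 000000000011001101010 (21 bits)


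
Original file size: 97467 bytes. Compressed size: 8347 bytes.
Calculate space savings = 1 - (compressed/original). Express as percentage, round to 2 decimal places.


ratio = compressed/original = 8347/97467 = 0.085639
savings = 1 - ratio = 1 - 0.085639 = 0.914361
as a percentage: 0.914361 * 100 = 91.44%

Space savings = 1 - 8347/97467 = 91.44%


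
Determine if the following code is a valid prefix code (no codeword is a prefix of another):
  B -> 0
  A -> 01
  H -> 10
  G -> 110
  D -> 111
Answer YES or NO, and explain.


Checking each pair (does one codeword prefix another?):
  B='0' vs A='01': prefix -- VIOLATION

NO -- this is NOT a valid prefix code. B (0) is a prefix of A (01).


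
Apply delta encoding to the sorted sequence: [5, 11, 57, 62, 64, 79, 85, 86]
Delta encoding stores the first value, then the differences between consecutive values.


First value: 5
Deltas:
  11 - 5 = 6
  57 - 11 = 46
  62 - 57 = 5
  64 - 62 = 2
  79 - 64 = 15
  85 - 79 = 6
  86 - 85 = 1


Delta encoded: [5, 6, 46, 5, 2, 15, 6, 1]


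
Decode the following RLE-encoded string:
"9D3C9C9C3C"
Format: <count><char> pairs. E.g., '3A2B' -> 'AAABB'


Expanding each <count><char> pair:
  9D -> 'DDDDDDDDD'
  3C -> 'CCC'
  9C -> 'CCCCCCCCC'
  9C -> 'CCCCCCCCC'
  3C -> 'CCC'

Decoded = DDDDDDDDDCCCCCCCCCCCCCCCCCCCCCCCC


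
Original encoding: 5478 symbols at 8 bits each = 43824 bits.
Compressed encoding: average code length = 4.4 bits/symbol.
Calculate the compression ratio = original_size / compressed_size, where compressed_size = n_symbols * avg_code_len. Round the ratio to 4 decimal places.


original_size = n_symbols * orig_bits = 5478 * 8 = 43824 bits
compressed_size = n_symbols * avg_code_len = 5478 * 4.4 = 24103.2 bits
ratio = original_size / compressed_size = 43824 / 24103.2 = 1.8182

Compression ratio = 1.8182


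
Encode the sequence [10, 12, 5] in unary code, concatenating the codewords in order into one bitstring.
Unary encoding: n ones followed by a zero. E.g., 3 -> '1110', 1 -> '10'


Encode each number as n ones followed by a terminating 0:
  10 -> 11111111110 (11 bits)
  12 -> 1111111111110 (13 bits)
  5 -> 111110 (6 bits)
Total length = 11 + 13 + 6 = 30 bits.

Unary([10, 12, 5]) = 111111111101111111111110111110 (30 bits)


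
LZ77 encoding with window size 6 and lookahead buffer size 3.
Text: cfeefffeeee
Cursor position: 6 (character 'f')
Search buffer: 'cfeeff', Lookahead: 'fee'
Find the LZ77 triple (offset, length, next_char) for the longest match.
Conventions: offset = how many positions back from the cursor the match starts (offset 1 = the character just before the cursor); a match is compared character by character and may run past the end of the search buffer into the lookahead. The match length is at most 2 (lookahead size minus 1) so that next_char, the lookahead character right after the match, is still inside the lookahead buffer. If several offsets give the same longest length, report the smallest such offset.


Try each offset into the search buffer:
  offset=1 (pos 5, char 'f'): match length 1
  offset=2 (pos 4, char 'f'): match length 1
  offset=3 (pos 3, char 'e'): match length 0
  offset=4 (pos 2, char 'e'): match length 0
  offset=5 (pos 1, char 'f'): match length 2
  offset=6 (pos 0, char 'c'): match length 0
Longest match has length 2 at offset 5.
next_char = character at position 6 + 2 = 8 -> 'e'

Best match: offset=5, length=2 (matching 'fe' starting at position 1)
LZ77 triple: (5, 2, 'e')


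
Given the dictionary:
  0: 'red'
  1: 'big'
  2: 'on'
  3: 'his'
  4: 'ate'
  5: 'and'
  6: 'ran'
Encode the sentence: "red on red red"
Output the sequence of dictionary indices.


Look up each word in the dictionary:
  'red' -> 0
  'on' -> 2
  'red' -> 0
  'red' -> 0

Encoded: [0, 2, 0, 0]


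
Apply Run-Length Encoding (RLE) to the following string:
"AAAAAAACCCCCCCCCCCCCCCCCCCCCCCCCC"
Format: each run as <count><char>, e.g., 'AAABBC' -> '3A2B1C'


Scanning runs left to right:
  i=0: run of 'A' x 7 -> '7A'
  i=7: run of 'C' x 26 -> '26C'

RLE = 7A26C


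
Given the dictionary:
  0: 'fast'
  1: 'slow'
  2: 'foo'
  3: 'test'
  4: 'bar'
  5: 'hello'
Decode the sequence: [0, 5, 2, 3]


Look up each index in the dictionary:
  0 -> 'fast'
  5 -> 'hello'
  2 -> 'foo'
  3 -> 'test'

Decoded: "fast hello foo test"


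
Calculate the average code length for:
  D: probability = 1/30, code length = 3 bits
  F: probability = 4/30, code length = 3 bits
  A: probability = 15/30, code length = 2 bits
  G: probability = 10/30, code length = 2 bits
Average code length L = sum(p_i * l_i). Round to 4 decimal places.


Weighted contributions p_i * l_i:
  D: (1/30) * 3 = 3/30
  F: (4/30) * 3 = 12/30
  A: (15/30) * 2 = 30/30
  G: (10/30) * 2 = 20/30
Sum = (3 + 12 + 30 + 20)/30 = 65/30

L = 65/30 = 2.1667 bits/symbol


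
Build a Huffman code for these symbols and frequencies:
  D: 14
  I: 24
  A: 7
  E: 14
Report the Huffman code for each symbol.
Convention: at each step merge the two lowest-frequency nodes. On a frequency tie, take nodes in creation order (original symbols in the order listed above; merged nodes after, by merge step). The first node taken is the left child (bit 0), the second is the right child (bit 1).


Huffman tree construction:
Step 1: Merge A(7) + D(14) = 21
Step 2: Merge E(14) + (A+D)(21) = 35
Step 3: Merge I(24) + (E+(A+D))(35) = 59
Read each symbol's code off the tree from the root (left child = 0, right child = 1).

Codes:
  D: 111 (length 3)
  I: 0 (length 1)
  A: 110 (length 3)
  E: 10 (length 2)
Average code length: 115/59 = 1.9492 bits/symbol


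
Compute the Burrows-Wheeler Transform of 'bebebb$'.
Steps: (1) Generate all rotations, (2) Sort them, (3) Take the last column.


Rotations (sorted):
  0: $bebebb -> last char: b
  1: b$bebeb -> last char: b
  2: bb$bebe -> last char: e
  3: bebb$be -> last char: e
  4: bebebb$ -> last char: $
  5: ebb$beb -> last char: b
  6: ebebb$b -> last char: b


BWT = bbee$bb


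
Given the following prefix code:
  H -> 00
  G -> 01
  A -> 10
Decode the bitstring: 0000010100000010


Decoding step by step:
Bits 00 -> H
Bits 00 -> H
Bits 01 -> G
Bits 01 -> G
Bits 00 -> H
Bits 00 -> H
Bits 00 -> H
Bits 10 -> A


Decoded message: HHGGHHHA


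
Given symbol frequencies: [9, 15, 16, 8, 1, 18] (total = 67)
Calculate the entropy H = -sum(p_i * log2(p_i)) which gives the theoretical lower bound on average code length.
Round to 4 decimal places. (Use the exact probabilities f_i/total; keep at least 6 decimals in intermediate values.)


Per-symbol terms -p_i * log2(p_i) with p_i = f_i/67:
  p = 9/67 = 0.134328: log2(p) = -2.896164, -p*log2(p) = 0.389037
  p = 15/67 = 0.223881: log2(p) = -2.159199, -p*log2(p) = 0.483403
  p = 16/67 = 0.238806: log2(p) = -2.066089, -p*log2(p) = 0.493394
  p = 8/67 = 0.119403: log2(p) = -3.066089, -p*log2(p) = 0.366100
  p = 1/67 = 0.014925: log2(p) = -6.066089, -p*log2(p) = 0.090539
  p = 18/67 = 0.268657: log2(p) = -1.896164, -p*log2(p) = 0.509417
H = 0.389037 + 0.483403 + 0.493394 + 0.366100 + 0.090539 + 0.509417 = 2.331890

H = 2.3319 bits/symbol


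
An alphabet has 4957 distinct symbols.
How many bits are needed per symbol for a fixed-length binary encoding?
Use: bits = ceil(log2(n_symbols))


log2(4957) = 12.2753
Bracket: 2^12 = 4096 < 4957 <= 2^13 = 8192
So ceil(log2(4957)) = 13

bits = ceil(log2(4957)) = ceil(12.2753) = 13 bits


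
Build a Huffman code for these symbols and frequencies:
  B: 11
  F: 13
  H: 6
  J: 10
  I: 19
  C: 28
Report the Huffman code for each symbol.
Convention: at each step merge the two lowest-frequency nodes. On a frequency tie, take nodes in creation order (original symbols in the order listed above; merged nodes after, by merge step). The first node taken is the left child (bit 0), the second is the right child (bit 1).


Huffman tree construction:
Step 1: Merge H(6) + J(10) = 16
Step 2: Merge B(11) + F(13) = 24
Step 3: Merge (H+J)(16) + I(19) = 35
Step 4: Merge (B+F)(24) + C(28) = 52
Step 5: Merge ((H+J)+I)(35) + ((B+F)+C)(52) = 87
Read each symbol's code off the tree from the root (left child = 0, right child = 1).

Codes:
  B: 100 (length 3)
  F: 101 (length 3)
  H: 000 (length 3)
  J: 001 (length 3)
  I: 01 (length 2)
  C: 11 (length 2)
Average code length: 214/87 = 2.4598 bits/symbol


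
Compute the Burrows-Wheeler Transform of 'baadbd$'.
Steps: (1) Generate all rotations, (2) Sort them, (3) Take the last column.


Rotations (sorted):
  0: $baadbd -> last char: d
  1: aadbd$b -> last char: b
  2: adbd$ba -> last char: a
  3: baadbd$ -> last char: $
  4: bd$baad -> last char: d
  5: d$baadb -> last char: b
  6: dbd$baa -> last char: a


BWT = dba$dba


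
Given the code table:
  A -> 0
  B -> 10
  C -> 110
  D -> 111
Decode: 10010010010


Decoding:
10 -> B
0 -> A
10 -> B
0 -> A
10 -> B
0 -> A
10 -> B


Result: BABABAB


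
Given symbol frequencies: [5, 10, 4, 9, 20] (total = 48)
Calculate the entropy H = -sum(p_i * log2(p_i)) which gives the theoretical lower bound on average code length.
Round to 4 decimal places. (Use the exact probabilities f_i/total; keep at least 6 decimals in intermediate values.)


Per-symbol terms -p_i * log2(p_i) with p_i = f_i/48:
  p = 5/48 = 0.104167: log2(p) = -3.263034, -p*log2(p) = 0.339899
  p = 10/48 = 0.208333: log2(p) = -2.263034, -p*log2(p) = 0.471466
  p = 4/48 = 0.083333: log2(p) = -3.584963, -p*log2(p) = 0.298747
  p = 9/48 = 0.187500: log2(p) = -2.415037, -p*log2(p) = 0.452820
  p = 20/48 = 0.416667: log2(p) = -1.263034, -p*log2(p) = 0.526264
H = 0.339899 + 0.471466 + 0.298747 + 0.452820 + 0.526264 = 2.089196

H = 2.0892 bits/symbol


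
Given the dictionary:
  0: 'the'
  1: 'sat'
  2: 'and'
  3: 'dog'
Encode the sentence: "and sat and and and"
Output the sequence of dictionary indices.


Look up each word in the dictionary:
  'and' -> 2
  'sat' -> 1
  'and' -> 2
  'and' -> 2
  'and' -> 2

Encoded: [2, 1, 2, 2, 2]


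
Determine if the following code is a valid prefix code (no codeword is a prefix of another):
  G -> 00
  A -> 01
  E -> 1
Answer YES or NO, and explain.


Checking each pair (does one codeword prefix another?):
  G='00' vs A='01': no prefix
  G='00' vs E='1': no prefix
  A='01' vs G='00': no prefix
  A='01' vs E='1': no prefix
  E='1' vs G='00': no prefix
  E='1' vs A='01': no prefix
No violation found over all pairs.

YES -- this is a valid prefix code. No codeword is a prefix of any other codeword.


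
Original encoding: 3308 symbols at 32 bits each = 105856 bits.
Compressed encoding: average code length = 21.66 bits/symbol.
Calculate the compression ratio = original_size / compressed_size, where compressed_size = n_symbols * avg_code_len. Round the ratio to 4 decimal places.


original_size = n_symbols * orig_bits = 3308 * 32 = 105856 bits
compressed_size = n_symbols * avg_code_len = 3308 * 21.66 = 71651.28 bits
ratio = original_size / compressed_size = 105856 / 71651.28 = 1.4774

Compression ratio = 1.4774


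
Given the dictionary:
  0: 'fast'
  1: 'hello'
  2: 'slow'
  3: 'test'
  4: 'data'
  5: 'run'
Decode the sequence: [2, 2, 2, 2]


Look up each index in the dictionary:
  2 -> 'slow'
  2 -> 'slow'
  2 -> 'slow'
  2 -> 'slow'

Decoded: "slow slow slow slow"


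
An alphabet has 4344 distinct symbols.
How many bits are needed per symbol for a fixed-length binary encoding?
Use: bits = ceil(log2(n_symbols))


log2(4344) = 12.0848
Bracket: 2^12 = 4096 < 4344 <= 2^13 = 8192
So ceil(log2(4344)) = 13

bits = ceil(log2(4344)) = ceil(12.0848) = 13 bits


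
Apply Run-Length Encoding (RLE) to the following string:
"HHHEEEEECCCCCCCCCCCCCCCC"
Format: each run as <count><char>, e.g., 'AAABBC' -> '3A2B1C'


Scanning runs left to right:
  i=0: run of 'H' x 3 -> '3H'
  i=3: run of 'E' x 5 -> '5E'
  i=8: run of 'C' x 16 -> '16C'

RLE = 3H5E16C


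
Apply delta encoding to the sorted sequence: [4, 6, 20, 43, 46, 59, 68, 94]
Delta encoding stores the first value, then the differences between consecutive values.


First value: 4
Deltas:
  6 - 4 = 2
  20 - 6 = 14
  43 - 20 = 23
  46 - 43 = 3
  59 - 46 = 13
  68 - 59 = 9
  94 - 68 = 26


Delta encoded: [4, 2, 14, 23, 3, 13, 9, 26]


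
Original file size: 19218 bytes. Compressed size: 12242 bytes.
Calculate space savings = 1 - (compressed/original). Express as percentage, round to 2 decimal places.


ratio = compressed/original = 12242/19218 = 0.637007
savings = 1 - ratio = 1 - 0.637007 = 0.362993
as a percentage: 0.362993 * 100 = 36.3%

Space savings = 1 - 12242/19218 = 36.3%


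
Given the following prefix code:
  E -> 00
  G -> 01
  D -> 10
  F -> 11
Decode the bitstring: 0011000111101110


Decoding step by step:
Bits 00 -> E
Bits 11 -> F
Bits 00 -> E
Bits 01 -> G
Bits 11 -> F
Bits 10 -> D
Bits 11 -> F
Bits 10 -> D


Decoded message: EFEGFDFD


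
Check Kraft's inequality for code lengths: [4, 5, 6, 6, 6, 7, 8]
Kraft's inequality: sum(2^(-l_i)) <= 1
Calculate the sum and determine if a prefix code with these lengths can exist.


Sum = 2^(-4) + 2^(-5) + 2^(-6) + 2^(-6) + 2^(-6) + 2^(-7) + 2^(-8)
    = 0.0625 + 0.03125 + 0.015625 + 0.015625 + 0.015625 + 0.0078125 + 0.00390625
    = 39/256 = 0.15234375
Since 0.15234375 <= 1, Kraft's inequality IS satisfied.
A prefix code with these lengths CAN exist.

Kraft sum = 0.15234375. Satisfied.


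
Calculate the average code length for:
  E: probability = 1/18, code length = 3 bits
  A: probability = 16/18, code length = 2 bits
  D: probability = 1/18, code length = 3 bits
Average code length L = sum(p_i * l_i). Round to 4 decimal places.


Weighted contributions p_i * l_i:
  E: (1/18) * 3 = 3/18
  A: (16/18) * 2 = 32/18
  D: (1/18) * 3 = 3/18
Sum = (3 + 32 + 3)/18 = 38/18

L = 38/18 = 2.1111 bits/symbol


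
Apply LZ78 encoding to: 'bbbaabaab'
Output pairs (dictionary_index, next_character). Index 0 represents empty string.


LZ78 encoding steps:
Dictionary: {0: ''}
Step 1: w='' (idx 0), next='b' -> output (0, 'b'), add 'b' as idx 1
Step 2: w='b' (idx 1), next='b' -> output (1, 'b'), add 'bb' as idx 2
Step 3: w='' (idx 0), next='a' -> output (0, 'a'), add 'a' as idx 3
Step 4: w='a' (idx 3), next='b' -> output (3, 'b'), add 'ab' as idx 4
Step 5: w='a' (idx 3), next='a' -> output (3, 'a'), add 'aa' as idx 5
Step 6: w='b' (idx 1), end of input -> output (1, '')


Encoded: [(0, 'b'), (1, 'b'), (0, 'a'), (3, 'b'), (3, 'a'), (1, '')]


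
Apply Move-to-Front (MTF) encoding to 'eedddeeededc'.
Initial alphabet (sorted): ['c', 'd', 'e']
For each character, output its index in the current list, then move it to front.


MTF encoding:
'e': index 2 in ['c', 'd', 'e'] -> ['e', 'c', 'd']
'e': index 0 in ['e', 'c', 'd'] -> ['e', 'c', 'd']
'd': index 2 in ['e', 'c', 'd'] -> ['d', 'e', 'c']
'd': index 0 in ['d', 'e', 'c'] -> ['d', 'e', 'c']
'd': index 0 in ['d', 'e', 'c'] -> ['d', 'e', 'c']
'e': index 1 in ['d', 'e', 'c'] -> ['e', 'd', 'c']
'e': index 0 in ['e', 'd', 'c'] -> ['e', 'd', 'c']
'e': index 0 in ['e', 'd', 'c'] -> ['e', 'd', 'c']
'd': index 1 in ['e', 'd', 'c'] -> ['d', 'e', 'c']
'e': index 1 in ['d', 'e', 'c'] -> ['e', 'd', 'c']
'd': index 1 in ['e', 'd', 'c'] -> ['d', 'e', 'c']
'c': index 2 in ['d', 'e', 'c'] -> ['c', 'd', 'e']


Output: [2, 0, 2, 0, 0, 1, 0, 0, 1, 1, 1, 2]


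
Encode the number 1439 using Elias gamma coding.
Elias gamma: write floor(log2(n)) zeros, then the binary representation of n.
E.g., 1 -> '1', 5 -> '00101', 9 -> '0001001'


num_bits = floor(log2(1439)) + 1 = 11
leading_zeros = num_bits - 1 = 10
binary(1439) = 10110011111

Elias gamma(1439) = '0000000000' + '10110011111' = 000000000010110011111 (21 bits)


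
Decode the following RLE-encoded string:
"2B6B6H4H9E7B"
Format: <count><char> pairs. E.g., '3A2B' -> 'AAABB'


Expanding each <count><char> pair:
  2B -> 'BB'
  6B -> 'BBBBBB'
  6H -> 'HHHHHH'
  4H -> 'HHHH'
  9E -> 'EEEEEEEEE'
  7B -> 'BBBBBBB'

Decoded = BBBBBBBBHHHHHHHHHHEEEEEEEEEBBBBBBB


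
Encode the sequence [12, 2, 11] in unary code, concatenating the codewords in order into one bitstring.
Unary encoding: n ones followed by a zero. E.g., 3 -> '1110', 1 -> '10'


Encode each number as n ones followed by a terminating 0:
  12 -> 1111111111110 (13 bits)
  2 -> 110 (3 bits)
  11 -> 111111111110 (12 bits)
Total length = 13 + 3 + 12 = 28 bits.

Unary([12, 2, 11]) = 1111111111110110111111111110 (28 bits)


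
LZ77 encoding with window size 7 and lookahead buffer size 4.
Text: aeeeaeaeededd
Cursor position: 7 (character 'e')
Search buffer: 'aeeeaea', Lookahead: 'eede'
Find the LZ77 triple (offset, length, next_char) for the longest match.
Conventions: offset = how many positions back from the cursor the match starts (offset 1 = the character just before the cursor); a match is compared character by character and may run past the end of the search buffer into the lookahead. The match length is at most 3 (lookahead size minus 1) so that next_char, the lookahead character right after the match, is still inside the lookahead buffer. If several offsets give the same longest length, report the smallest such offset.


Try each offset into the search buffer:
  offset=1 (pos 6, char 'a'): match length 0
  offset=2 (pos 5, char 'e'): match length 1
  offset=3 (pos 4, char 'a'): match length 0
  offset=4 (pos 3, char 'e'): match length 1
  offset=5 (pos 2, char 'e'): match length 2
  offset=6 (pos 1, char 'e'): match length 2
  offset=7 (pos 0, char 'a'): match length 0
Longest match has length 2, found at offsets 5, 6; take the smallest, offset 5.
next_char = character at position 7 + 2 = 9 -> 'd'

Best match: offset=5, length=2 (matching 'ee' starting at position 2)
LZ77 triple: (5, 2, 'd')


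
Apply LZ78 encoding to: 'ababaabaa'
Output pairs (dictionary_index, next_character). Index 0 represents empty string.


LZ78 encoding steps:
Dictionary: {0: ''}
Step 1: w='' (idx 0), next='a' -> output (0, 'a'), add 'a' as idx 1
Step 2: w='' (idx 0), next='b' -> output (0, 'b'), add 'b' as idx 2
Step 3: w='a' (idx 1), next='b' -> output (1, 'b'), add 'ab' as idx 3
Step 4: w='a' (idx 1), next='a' -> output (1, 'a'), add 'aa' as idx 4
Step 5: w='b' (idx 2), next='a' -> output (2, 'a'), add 'ba' as idx 5
Step 6: w='a' (idx 1), end of input -> output (1, '')


Encoded: [(0, 'a'), (0, 'b'), (1, 'b'), (1, 'a'), (2, 'a'), (1, '')]


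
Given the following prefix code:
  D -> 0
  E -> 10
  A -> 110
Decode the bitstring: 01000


Decoding step by step:
Bits 0 -> D
Bits 10 -> E
Bits 0 -> D
Bits 0 -> D


Decoded message: DEDD


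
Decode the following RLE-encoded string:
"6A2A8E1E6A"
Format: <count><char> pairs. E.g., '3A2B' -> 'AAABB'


Expanding each <count><char> pair:
  6A -> 'AAAAAA'
  2A -> 'AA'
  8E -> 'EEEEEEEE'
  1E -> 'E'
  6A -> 'AAAAAA'

Decoded = AAAAAAAAEEEEEEEEEAAAAAA


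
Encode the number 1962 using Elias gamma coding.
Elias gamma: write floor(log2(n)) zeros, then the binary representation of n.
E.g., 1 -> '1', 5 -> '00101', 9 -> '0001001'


num_bits = floor(log2(1962)) + 1 = 11
leading_zeros = num_bits - 1 = 10
binary(1962) = 11110101010

Elias gamma(1962) = '0000000000' + '11110101010' = 000000000011110101010 (21 bits)


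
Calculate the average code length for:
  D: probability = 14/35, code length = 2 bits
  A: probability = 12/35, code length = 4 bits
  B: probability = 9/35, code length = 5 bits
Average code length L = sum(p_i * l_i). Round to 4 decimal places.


Weighted contributions p_i * l_i:
  D: (14/35) * 2 = 28/35
  A: (12/35) * 4 = 48/35
  B: (9/35) * 5 = 45/35
Sum = (28 + 48 + 45)/35 = 121/35

L = 121/35 = 3.4571 bits/symbol


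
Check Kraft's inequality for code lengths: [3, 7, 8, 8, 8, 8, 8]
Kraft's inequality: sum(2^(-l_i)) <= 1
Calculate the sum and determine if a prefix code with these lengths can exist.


Sum = 2^(-3) + 2^(-7) + 2^(-8) + 2^(-8) + 2^(-8) + 2^(-8) + 2^(-8)
    = 0.125 + 0.0078125 + 0.00390625 + 0.00390625 + 0.00390625 + 0.00390625 + 0.00390625
    = 39/256 = 0.15234375
Since 0.15234375 <= 1, Kraft's inequality IS satisfied.
A prefix code with these lengths CAN exist.

Kraft sum = 0.15234375. Satisfied.


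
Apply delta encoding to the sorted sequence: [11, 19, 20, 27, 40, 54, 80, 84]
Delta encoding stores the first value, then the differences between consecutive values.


First value: 11
Deltas:
  19 - 11 = 8
  20 - 19 = 1
  27 - 20 = 7
  40 - 27 = 13
  54 - 40 = 14
  80 - 54 = 26
  84 - 80 = 4


Delta encoded: [11, 8, 1, 7, 13, 14, 26, 4]


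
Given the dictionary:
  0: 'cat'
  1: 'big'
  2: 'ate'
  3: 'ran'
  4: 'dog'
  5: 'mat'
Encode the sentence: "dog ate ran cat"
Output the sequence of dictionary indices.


Look up each word in the dictionary:
  'dog' -> 4
  'ate' -> 2
  'ran' -> 3
  'cat' -> 0

Encoded: [4, 2, 3, 0]


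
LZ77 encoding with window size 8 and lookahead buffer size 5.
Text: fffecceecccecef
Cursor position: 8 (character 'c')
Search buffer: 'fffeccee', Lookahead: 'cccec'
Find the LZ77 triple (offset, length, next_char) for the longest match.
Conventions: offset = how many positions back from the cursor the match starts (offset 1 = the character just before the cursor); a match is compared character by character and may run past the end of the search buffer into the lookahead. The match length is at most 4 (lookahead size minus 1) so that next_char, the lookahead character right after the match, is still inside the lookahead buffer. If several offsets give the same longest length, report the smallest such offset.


Try each offset into the search buffer:
  offset=1 (pos 7, char 'e'): match length 0
  offset=2 (pos 6, char 'e'): match length 0
  offset=3 (pos 5, char 'c'): match length 1
  offset=4 (pos 4, char 'c'): match length 2
  offset=5 (pos 3, char 'e'): match length 0
  offset=6 (pos 2, char 'f'): match length 0
  offset=7 (pos 1, char 'f'): match length 0
  offset=8 (pos 0, char 'f'): match length 0
Longest match has length 2 at offset 4.
next_char = character at position 8 + 2 = 10 -> 'c'

Best match: offset=4, length=2 (matching 'cc' starting at position 4)
LZ77 triple: (4, 2, 'c')


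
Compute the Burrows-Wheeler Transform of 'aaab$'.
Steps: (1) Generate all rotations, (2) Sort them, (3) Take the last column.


Rotations (sorted):
  0: $aaab -> last char: b
  1: aaab$ -> last char: $
  2: aab$a -> last char: a
  3: ab$aa -> last char: a
  4: b$aaa -> last char: a


BWT = b$aaa


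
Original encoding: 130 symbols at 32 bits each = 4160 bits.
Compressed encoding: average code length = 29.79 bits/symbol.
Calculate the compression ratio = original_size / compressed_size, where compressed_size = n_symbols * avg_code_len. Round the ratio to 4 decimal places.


original_size = n_symbols * orig_bits = 130 * 32 = 4160 bits
compressed_size = n_symbols * avg_code_len = 130 * 29.79 = 3872.7 bits
ratio = original_size / compressed_size = 4160 / 3872.7 = 1.0742

Compression ratio = 1.0742


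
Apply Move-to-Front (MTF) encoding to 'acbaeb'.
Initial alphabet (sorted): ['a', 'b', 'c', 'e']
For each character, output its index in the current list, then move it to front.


MTF encoding:
'a': index 0 in ['a', 'b', 'c', 'e'] -> ['a', 'b', 'c', 'e']
'c': index 2 in ['a', 'b', 'c', 'e'] -> ['c', 'a', 'b', 'e']
'b': index 2 in ['c', 'a', 'b', 'e'] -> ['b', 'c', 'a', 'e']
'a': index 2 in ['b', 'c', 'a', 'e'] -> ['a', 'b', 'c', 'e']
'e': index 3 in ['a', 'b', 'c', 'e'] -> ['e', 'a', 'b', 'c']
'b': index 2 in ['e', 'a', 'b', 'c'] -> ['b', 'e', 'a', 'c']


Output: [0, 2, 2, 2, 3, 2]


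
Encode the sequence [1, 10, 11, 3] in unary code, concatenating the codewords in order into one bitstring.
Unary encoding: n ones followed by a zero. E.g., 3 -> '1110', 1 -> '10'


Encode each number as n ones followed by a terminating 0:
  1 -> 10 (2 bits)
  10 -> 11111111110 (11 bits)
  11 -> 111111111110 (12 bits)
  3 -> 1110 (4 bits)
Total length = 2 + 11 + 12 + 4 = 29 bits.

Unary([1, 10, 11, 3]) = 10111111111101111111111101110 (29 bits)


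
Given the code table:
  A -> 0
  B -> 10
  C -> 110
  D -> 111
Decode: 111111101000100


Decoding:
111 -> D
111 -> D
10 -> B
10 -> B
0 -> A
0 -> A
10 -> B
0 -> A


Result: DDBBAABA


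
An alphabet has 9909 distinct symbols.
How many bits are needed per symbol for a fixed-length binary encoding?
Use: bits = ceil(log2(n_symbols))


log2(9909) = 13.2745
Bracket: 2^13 = 8192 < 9909 <= 2^14 = 16384
So ceil(log2(9909)) = 14

bits = ceil(log2(9909)) = ceil(13.2745) = 14 bits


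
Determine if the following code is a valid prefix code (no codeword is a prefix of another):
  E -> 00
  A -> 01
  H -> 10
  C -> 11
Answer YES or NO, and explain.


Checking each pair (does one codeword prefix another?):
  E='00' vs A='01': no prefix
  E='00' vs H='10': no prefix
  E='00' vs C='11': no prefix
  A='01' vs E='00': no prefix
  A='01' vs H='10': no prefix
  A='01' vs C='11': no prefix
  H='10' vs E='00': no prefix
  H='10' vs A='01': no prefix
  H='10' vs C='11': no prefix
  C='11' vs E='00': no prefix
  C='11' vs A='01': no prefix
  C='11' vs H='10': no prefix
No violation found over all pairs.

YES -- this is a valid prefix code. No codeword is a prefix of any other codeword.


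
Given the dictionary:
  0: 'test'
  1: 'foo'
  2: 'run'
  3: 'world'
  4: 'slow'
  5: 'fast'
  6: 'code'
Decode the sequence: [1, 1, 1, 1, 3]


Look up each index in the dictionary:
  1 -> 'foo'
  1 -> 'foo'
  1 -> 'foo'
  1 -> 'foo'
  3 -> 'world'

Decoded: "foo foo foo foo world"


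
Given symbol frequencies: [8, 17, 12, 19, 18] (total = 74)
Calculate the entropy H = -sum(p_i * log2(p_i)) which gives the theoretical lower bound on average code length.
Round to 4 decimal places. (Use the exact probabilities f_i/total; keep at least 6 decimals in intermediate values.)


Per-symbol terms -p_i * log2(p_i) with p_i = f_i/74:
  p = 8/74 = 0.108108: log2(p) = -3.209453, -p*log2(p) = 0.346968
  p = 17/74 = 0.229730: log2(p) = -2.121991, -p*log2(p) = 0.487484
  p = 12/74 = 0.162162: log2(p) = -2.624491, -p*log2(p) = 0.425593
  p = 19/74 = 0.256757: log2(p) = -1.961526, -p*log2(p) = 0.503635
  p = 18/74 = 0.243243: log2(p) = -2.039528, -p*log2(p) = 0.496101
H = 0.346968 + 0.487484 + 0.425593 + 0.503635 + 0.496101 = 2.259781

H = 2.2598 bits/symbol


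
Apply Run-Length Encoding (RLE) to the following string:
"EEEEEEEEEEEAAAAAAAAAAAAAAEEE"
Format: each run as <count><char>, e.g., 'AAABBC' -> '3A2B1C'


Scanning runs left to right:
  i=0: run of 'E' x 11 -> '11E'
  i=11: run of 'A' x 14 -> '14A'
  i=25: run of 'E' x 3 -> '3E'

RLE = 11E14A3E


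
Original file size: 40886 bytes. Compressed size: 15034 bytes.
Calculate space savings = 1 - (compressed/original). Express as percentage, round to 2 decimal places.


ratio = compressed/original = 15034/40886 = 0.367705
savings = 1 - ratio = 1 - 0.367705 = 0.632295
as a percentage: 0.632295 * 100 = 63.23%

Space savings = 1 - 15034/40886 = 63.23%


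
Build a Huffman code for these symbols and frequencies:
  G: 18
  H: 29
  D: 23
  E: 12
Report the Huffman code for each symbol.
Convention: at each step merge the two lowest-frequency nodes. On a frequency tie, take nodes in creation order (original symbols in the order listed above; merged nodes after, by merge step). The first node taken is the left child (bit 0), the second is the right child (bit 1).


Huffman tree construction:
Step 1: Merge E(12) + G(18) = 30
Step 2: Merge D(23) + H(29) = 52
Step 3: Merge (E+G)(30) + (D+H)(52) = 82
Read each symbol's code off the tree from the root (left child = 0, right child = 1).

Codes:
  G: 01 (length 2)
  H: 11 (length 2)
  D: 10 (length 2)
  E: 00 (length 2)
Average code length: 164/82 = 2.0000 bits/symbol


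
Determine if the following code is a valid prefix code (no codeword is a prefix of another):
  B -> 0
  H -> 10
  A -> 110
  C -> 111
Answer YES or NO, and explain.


Checking each pair (does one codeword prefix another?):
  B='0' vs H='10': no prefix
  B='0' vs A='110': no prefix
  B='0' vs C='111': no prefix
  H='10' vs B='0': no prefix
  H='10' vs A='110': no prefix
  H='10' vs C='111': no prefix
  A='110' vs B='0': no prefix
  A='110' vs H='10': no prefix
  A='110' vs C='111': no prefix
  C='111' vs B='0': no prefix
  C='111' vs H='10': no prefix
  C='111' vs A='110': no prefix
No violation found over all pairs.

YES -- this is a valid prefix code. No codeword is a prefix of any other codeword.


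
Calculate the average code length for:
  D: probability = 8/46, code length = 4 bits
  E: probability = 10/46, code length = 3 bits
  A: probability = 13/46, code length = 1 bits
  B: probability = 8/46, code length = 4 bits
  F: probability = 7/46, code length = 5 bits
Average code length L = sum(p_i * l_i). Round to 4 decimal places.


Weighted contributions p_i * l_i:
  D: (8/46) * 4 = 32/46
  E: (10/46) * 3 = 30/46
  A: (13/46) * 1 = 13/46
  B: (8/46) * 4 = 32/46
  F: (7/46) * 5 = 35/46
Sum = (32 + 30 + 13 + 32 + 35)/46 = 142/46

L = 142/46 = 3.0870 bits/symbol


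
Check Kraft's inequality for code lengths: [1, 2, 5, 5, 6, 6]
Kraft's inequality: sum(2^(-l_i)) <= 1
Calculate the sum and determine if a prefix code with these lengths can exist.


Sum = 2^(-1) + 2^(-2) + 2^(-5) + 2^(-5) + 2^(-6) + 2^(-6)
    = 0.5 + 0.25 + 0.03125 + 0.03125 + 0.015625 + 0.015625
    = 54/64 = 0.84375
Since 0.84375 <= 1, Kraft's inequality IS satisfied.
A prefix code with these lengths CAN exist.

Kraft sum = 0.84375. Satisfied.


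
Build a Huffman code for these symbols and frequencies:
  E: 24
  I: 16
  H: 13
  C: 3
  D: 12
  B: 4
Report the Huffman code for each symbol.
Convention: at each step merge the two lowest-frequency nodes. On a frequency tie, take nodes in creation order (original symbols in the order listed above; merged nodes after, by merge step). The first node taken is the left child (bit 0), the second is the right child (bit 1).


Huffman tree construction:
Step 1: Merge C(3) + B(4) = 7
Step 2: Merge (C+B)(7) + D(12) = 19
Step 3: Merge H(13) + I(16) = 29
Step 4: Merge ((C+B)+D)(19) + E(24) = 43
Step 5: Merge (H+I)(29) + (((C+B)+D)+E)(43) = 72
Read each symbol's code off the tree from the root (left child = 0, right child = 1).

Codes:
  E: 11 (length 2)
  I: 01 (length 2)
  H: 00 (length 2)
  C: 1000 (length 4)
  D: 101 (length 3)
  B: 1001 (length 4)
Average code length: 170/72 = 2.3611 bits/symbol


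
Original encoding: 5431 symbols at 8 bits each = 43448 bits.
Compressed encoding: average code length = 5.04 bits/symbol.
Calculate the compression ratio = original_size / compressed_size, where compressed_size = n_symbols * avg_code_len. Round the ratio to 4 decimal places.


original_size = n_symbols * orig_bits = 5431 * 8 = 43448 bits
compressed_size = n_symbols * avg_code_len = 5431 * 5.04 = 27372.24 bits
ratio = original_size / compressed_size = 43448 / 27372.24 = 1.5873

Compression ratio = 1.5873


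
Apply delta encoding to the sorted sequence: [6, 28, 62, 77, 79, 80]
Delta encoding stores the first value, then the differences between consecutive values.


First value: 6
Deltas:
  28 - 6 = 22
  62 - 28 = 34
  77 - 62 = 15
  79 - 77 = 2
  80 - 79 = 1


Delta encoded: [6, 22, 34, 15, 2, 1]


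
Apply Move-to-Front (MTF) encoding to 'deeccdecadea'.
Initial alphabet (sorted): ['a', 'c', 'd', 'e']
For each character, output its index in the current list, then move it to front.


MTF encoding:
'd': index 2 in ['a', 'c', 'd', 'e'] -> ['d', 'a', 'c', 'e']
'e': index 3 in ['d', 'a', 'c', 'e'] -> ['e', 'd', 'a', 'c']
'e': index 0 in ['e', 'd', 'a', 'c'] -> ['e', 'd', 'a', 'c']
'c': index 3 in ['e', 'd', 'a', 'c'] -> ['c', 'e', 'd', 'a']
'c': index 0 in ['c', 'e', 'd', 'a'] -> ['c', 'e', 'd', 'a']
'd': index 2 in ['c', 'e', 'd', 'a'] -> ['d', 'c', 'e', 'a']
'e': index 2 in ['d', 'c', 'e', 'a'] -> ['e', 'd', 'c', 'a']
'c': index 2 in ['e', 'd', 'c', 'a'] -> ['c', 'e', 'd', 'a']
'a': index 3 in ['c', 'e', 'd', 'a'] -> ['a', 'c', 'e', 'd']
'd': index 3 in ['a', 'c', 'e', 'd'] -> ['d', 'a', 'c', 'e']
'e': index 3 in ['d', 'a', 'c', 'e'] -> ['e', 'd', 'a', 'c']
'a': index 2 in ['e', 'd', 'a', 'c'] -> ['a', 'e', 'd', 'c']


Output: [2, 3, 0, 3, 0, 2, 2, 2, 3, 3, 3, 2]


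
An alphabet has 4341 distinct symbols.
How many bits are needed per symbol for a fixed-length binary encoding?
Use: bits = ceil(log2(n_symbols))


log2(4341) = 12.0838
Bracket: 2^12 = 4096 < 4341 <= 2^13 = 8192
So ceil(log2(4341)) = 13

bits = ceil(log2(4341)) = ceil(12.0838) = 13 bits


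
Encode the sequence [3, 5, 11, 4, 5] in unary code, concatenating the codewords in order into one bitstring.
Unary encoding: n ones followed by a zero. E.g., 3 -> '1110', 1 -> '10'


Encode each number as n ones followed by a terminating 0:
  3 -> 1110 (4 bits)
  5 -> 111110 (6 bits)
  11 -> 111111111110 (12 bits)
  4 -> 11110 (5 bits)
  5 -> 111110 (6 bits)
Total length = 4 + 6 + 12 + 5 + 6 = 33 bits.

Unary([3, 5, 11, 4, 5]) = 111011111011111111111011110111110 (33 bits)


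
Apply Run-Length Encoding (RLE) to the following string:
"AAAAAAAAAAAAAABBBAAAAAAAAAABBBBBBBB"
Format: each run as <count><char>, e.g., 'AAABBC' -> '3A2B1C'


Scanning runs left to right:
  i=0: run of 'A' x 14 -> '14A'
  i=14: run of 'B' x 3 -> '3B'
  i=17: run of 'A' x 10 -> '10A'
  i=27: run of 'B' x 8 -> '8B'

RLE = 14A3B10A8B


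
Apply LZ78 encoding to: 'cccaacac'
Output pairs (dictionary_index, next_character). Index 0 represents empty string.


LZ78 encoding steps:
Dictionary: {0: ''}
Step 1: w='' (idx 0), next='c' -> output (0, 'c'), add 'c' as idx 1
Step 2: w='c' (idx 1), next='c' -> output (1, 'c'), add 'cc' as idx 2
Step 3: w='' (idx 0), next='a' -> output (0, 'a'), add 'a' as idx 3
Step 4: w='a' (idx 3), next='c' -> output (3, 'c'), add 'ac' as idx 4
Step 5: w='ac' (idx 4), end of input -> output (4, '')


Encoded: [(0, 'c'), (1, 'c'), (0, 'a'), (3, 'c'), (4, '')]


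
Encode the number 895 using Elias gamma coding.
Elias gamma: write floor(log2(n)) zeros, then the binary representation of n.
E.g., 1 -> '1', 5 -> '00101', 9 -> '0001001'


num_bits = floor(log2(895)) + 1 = 10
leading_zeros = num_bits - 1 = 9
binary(895) = 1101111111

Elias gamma(895) = '000000000' + '1101111111' = 0000000001101111111 (19 bits)


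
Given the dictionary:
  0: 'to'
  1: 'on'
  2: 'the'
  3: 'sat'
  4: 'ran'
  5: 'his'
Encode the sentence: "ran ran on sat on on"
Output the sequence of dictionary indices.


Look up each word in the dictionary:
  'ran' -> 4
  'ran' -> 4
  'on' -> 1
  'sat' -> 3
  'on' -> 1
  'on' -> 1

Encoded: [4, 4, 1, 3, 1, 1]


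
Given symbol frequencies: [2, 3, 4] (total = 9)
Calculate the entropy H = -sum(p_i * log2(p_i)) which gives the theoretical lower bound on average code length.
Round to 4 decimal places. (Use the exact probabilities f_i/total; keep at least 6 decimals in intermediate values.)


Per-symbol terms -p_i * log2(p_i) with p_i = f_i/9:
  p = 2/9 = 0.222222: log2(p) = -2.169925, -p*log2(p) = 0.482206
  p = 3/9 = 0.333333: log2(p) = -1.584963, -p*log2(p) = 0.528321
  p = 4/9 = 0.444444: log2(p) = -1.169925, -p*log2(p) = 0.519967
H = 0.482206 + 0.528321 + 0.519967 = 1.530494

H = 1.5305 bits/symbol


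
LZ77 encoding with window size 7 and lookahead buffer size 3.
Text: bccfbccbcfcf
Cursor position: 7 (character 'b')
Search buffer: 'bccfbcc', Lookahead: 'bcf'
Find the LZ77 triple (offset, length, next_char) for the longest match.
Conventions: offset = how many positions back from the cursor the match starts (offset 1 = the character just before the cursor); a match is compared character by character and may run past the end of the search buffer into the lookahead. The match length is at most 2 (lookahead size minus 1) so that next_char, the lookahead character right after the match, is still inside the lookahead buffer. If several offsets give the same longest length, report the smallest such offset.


Try each offset into the search buffer:
  offset=1 (pos 6, char 'c'): match length 0
  offset=2 (pos 5, char 'c'): match length 0
  offset=3 (pos 4, char 'b'): match length 2
  offset=4 (pos 3, char 'f'): match length 0
  offset=5 (pos 2, char 'c'): match length 0
  offset=6 (pos 1, char 'c'): match length 0
  offset=7 (pos 0, char 'b'): match length 2
Longest match has length 2, found at offsets 3, 7; take the smallest, offset 3.
next_char = character at position 7 + 2 = 9 -> 'f'

Best match: offset=3, length=2 (matching 'bc' starting at position 4)
LZ77 triple: (3, 2, 'f')


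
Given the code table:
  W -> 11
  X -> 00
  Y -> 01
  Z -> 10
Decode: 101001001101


Decoding:
10 -> Z
10 -> Z
01 -> Y
00 -> X
11 -> W
01 -> Y


Result: ZZYXWY


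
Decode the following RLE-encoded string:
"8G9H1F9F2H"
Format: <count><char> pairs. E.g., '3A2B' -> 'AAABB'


Expanding each <count><char> pair:
  8G -> 'GGGGGGGG'
  9H -> 'HHHHHHHHH'
  1F -> 'F'
  9F -> 'FFFFFFFFF'
  2H -> 'HH'

Decoded = GGGGGGGGHHHHHHHHHFFFFFFFFFFHH


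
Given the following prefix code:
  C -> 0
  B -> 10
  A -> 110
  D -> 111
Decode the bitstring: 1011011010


Decoding step by step:
Bits 10 -> B
Bits 110 -> A
Bits 110 -> A
Bits 10 -> B


Decoded message: BAAB


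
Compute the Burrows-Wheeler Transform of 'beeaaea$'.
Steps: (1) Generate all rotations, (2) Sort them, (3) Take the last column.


Rotations (sorted):
  0: $beeaaea -> last char: a
  1: a$beeaae -> last char: e
  2: aaea$bee -> last char: e
  3: aea$beea -> last char: a
  4: beeaaea$ -> last char: $
  5: ea$beeaa -> last char: a
  6: eaaea$be -> last char: e
  7: eeaaea$b -> last char: b


BWT = aeea$aeb


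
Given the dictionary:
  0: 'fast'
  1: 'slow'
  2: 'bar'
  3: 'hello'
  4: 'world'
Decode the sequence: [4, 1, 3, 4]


Look up each index in the dictionary:
  4 -> 'world'
  1 -> 'slow'
  3 -> 'hello'
  4 -> 'world'

Decoded: "world slow hello world"


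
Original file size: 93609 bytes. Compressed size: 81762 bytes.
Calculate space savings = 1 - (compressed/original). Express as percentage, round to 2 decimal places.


ratio = compressed/original = 81762/93609 = 0.873442
savings = 1 - ratio = 1 - 0.873442 = 0.126558
as a percentage: 0.126558 * 100 = 12.66%

Space savings = 1 - 81762/93609 = 12.66%


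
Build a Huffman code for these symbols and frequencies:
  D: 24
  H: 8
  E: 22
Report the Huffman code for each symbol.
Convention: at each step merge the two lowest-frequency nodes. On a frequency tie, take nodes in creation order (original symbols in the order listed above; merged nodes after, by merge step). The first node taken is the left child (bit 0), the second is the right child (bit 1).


Huffman tree construction:
Step 1: Merge H(8) + E(22) = 30
Step 2: Merge D(24) + (H+E)(30) = 54
Read each symbol's code off the tree from the root (left child = 0, right child = 1).

Codes:
  D: 0 (length 1)
  H: 10 (length 2)
  E: 11 (length 2)
Average code length: 84/54 = 1.5556 bits/symbol


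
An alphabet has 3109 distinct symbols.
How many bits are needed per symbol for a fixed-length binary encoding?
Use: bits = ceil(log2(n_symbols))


log2(3109) = 11.6022
Bracket: 2^11 = 2048 < 3109 <= 2^12 = 4096
So ceil(log2(3109)) = 12

bits = ceil(log2(3109)) = ceil(11.6022) = 12 bits


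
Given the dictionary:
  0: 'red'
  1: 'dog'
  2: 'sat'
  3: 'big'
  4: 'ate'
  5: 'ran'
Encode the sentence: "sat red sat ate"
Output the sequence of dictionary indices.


Look up each word in the dictionary:
  'sat' -> 2
  'red' -> 0
  'sat' -> 2
  'ate' -> 4

Encoded: [2, 0, 2, 4]


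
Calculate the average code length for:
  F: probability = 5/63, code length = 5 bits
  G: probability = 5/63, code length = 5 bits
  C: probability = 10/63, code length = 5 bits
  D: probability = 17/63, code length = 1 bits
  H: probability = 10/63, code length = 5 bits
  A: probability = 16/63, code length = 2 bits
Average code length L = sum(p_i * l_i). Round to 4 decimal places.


Weighted contributions p_i * l_i:
  F: (5/63) * 5 = 25/63
  G: (5/63) * 5 = 25/63
  C: (10/63) * 5 = 50/63
  D: (17/63) * 1 = 17/63
  H: (10/63) * 5 = 50/63
  A: (16/63) * 2 = 32/63
Sum = (25 + 25 + 50 + 17 + 50 + 32)/63 = 199/63

L = 199/63 = 3.1587 bits/symbol
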